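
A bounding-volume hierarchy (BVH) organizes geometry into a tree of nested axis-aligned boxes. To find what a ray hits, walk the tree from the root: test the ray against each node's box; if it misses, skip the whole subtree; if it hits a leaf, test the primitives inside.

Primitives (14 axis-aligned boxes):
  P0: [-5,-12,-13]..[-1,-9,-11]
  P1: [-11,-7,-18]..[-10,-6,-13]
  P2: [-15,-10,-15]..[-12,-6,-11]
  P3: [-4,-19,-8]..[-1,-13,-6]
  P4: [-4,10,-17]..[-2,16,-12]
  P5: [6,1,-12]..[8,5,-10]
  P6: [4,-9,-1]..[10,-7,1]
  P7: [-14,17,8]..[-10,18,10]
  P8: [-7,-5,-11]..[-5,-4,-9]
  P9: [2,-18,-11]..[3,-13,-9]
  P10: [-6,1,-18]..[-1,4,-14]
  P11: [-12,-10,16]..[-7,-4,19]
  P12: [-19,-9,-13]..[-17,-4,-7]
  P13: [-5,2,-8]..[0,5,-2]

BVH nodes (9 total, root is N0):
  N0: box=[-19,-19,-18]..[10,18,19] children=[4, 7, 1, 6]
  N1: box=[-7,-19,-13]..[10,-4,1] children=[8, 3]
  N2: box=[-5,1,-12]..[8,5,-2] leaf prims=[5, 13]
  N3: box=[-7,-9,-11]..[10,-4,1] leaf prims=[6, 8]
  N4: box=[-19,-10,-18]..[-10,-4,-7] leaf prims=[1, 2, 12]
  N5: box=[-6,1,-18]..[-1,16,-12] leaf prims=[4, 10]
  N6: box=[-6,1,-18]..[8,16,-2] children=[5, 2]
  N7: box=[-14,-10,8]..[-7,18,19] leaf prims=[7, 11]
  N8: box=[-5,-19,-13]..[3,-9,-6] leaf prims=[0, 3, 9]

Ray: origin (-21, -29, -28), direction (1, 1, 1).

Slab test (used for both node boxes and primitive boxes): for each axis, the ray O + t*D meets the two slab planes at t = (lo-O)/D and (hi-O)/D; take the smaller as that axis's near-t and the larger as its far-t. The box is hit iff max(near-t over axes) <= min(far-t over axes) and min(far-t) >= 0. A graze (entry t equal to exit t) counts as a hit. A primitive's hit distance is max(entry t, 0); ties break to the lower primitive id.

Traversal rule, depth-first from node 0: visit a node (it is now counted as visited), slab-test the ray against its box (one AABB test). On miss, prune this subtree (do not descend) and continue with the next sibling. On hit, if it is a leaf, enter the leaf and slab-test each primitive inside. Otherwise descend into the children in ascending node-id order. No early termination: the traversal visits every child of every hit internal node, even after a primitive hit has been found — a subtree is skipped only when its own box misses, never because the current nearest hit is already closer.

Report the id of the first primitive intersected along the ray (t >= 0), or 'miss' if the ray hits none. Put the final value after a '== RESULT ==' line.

Walk:
N0 x:[2,31] y:[10,47] z:[10,47] -> hit [10,31], descend [1, 4, 6, 7]
  N1 x:[14,31] y:[10,25] z:[15,29] -> hit [15,25], descend [3, 8]
    N3 x:[14,31] y:[20,25] z:[17,29] -> hit [20,25] leaf, test {P6(miss), P8(miss)}
    N8 x:[16,24] y:[10,20] z:[15,22] -> hit [16,20] leaf, test {P0@t=17, P3(miss), P9(miss)}
  N4 x:[2,11] y:[19,25] z:[10,21] -> miss, prune
  N6 x:[15,29] y:[30,45] z:[10,26] -> miss, prune
  N7 x:[7,14] y:[19,47] z:[36,47] -> miss, prune

Visited [0, 1, 3, 8, 4, 6, 7]. Tests: 7 box, 2 leaf. Nearest: P0.

== RESULT ==
0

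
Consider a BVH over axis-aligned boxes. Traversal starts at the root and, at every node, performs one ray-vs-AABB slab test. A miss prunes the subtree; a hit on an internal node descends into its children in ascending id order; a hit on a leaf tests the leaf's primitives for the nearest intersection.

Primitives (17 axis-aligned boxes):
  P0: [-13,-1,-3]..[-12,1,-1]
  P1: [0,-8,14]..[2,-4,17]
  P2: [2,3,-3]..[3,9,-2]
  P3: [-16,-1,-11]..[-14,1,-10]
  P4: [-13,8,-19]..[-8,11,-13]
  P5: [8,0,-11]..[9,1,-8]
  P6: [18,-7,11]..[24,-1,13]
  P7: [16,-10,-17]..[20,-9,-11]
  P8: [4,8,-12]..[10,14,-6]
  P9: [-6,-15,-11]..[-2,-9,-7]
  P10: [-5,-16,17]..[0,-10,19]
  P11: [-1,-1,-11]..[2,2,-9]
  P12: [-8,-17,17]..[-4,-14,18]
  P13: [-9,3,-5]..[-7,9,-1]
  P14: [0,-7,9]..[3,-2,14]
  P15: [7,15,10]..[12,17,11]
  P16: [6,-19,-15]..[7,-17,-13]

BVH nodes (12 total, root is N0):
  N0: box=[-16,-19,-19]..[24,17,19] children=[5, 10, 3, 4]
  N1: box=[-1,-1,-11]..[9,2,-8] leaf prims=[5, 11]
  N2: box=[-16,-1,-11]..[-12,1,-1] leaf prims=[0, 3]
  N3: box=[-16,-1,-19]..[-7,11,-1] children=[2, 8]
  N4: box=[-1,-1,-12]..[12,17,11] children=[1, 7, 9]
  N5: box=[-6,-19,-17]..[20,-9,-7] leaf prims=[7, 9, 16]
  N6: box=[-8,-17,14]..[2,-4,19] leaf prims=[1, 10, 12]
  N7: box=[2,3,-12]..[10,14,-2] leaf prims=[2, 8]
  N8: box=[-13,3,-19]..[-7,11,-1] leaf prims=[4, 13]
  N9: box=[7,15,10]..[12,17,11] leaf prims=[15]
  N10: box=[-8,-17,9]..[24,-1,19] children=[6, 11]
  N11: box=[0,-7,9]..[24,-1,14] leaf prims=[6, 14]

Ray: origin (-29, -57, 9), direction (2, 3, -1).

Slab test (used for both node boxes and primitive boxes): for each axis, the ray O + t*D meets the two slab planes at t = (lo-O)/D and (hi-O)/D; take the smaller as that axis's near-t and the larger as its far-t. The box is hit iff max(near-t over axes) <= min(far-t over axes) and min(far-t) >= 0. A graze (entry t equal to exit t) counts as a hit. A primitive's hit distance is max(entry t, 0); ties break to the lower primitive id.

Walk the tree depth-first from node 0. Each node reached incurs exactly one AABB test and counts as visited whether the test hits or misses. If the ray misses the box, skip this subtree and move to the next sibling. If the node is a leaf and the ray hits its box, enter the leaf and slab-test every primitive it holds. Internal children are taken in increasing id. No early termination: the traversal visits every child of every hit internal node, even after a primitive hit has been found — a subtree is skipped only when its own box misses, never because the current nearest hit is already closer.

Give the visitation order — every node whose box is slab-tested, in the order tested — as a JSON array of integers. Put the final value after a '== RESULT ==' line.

Traverse from the root:
N0 x:[13/2,53/2] y:[38/3,74/3] z:[-10,28] -> hit [38/3,74/3], descend [3, 4, 5, 10]
  N3 x:[13/2,11] y:[56/3,68/3] z:[10,28] -> miss, prune
  N4 x:[14,41/2] y:[56/3,74/3] z:[-2,21] -> hit [56/3,41/2], descend [1, 7, 9]
    N1 x:[14,19] y:[56/3,59/3] z:[17,20] -> hit [56/3,19] leaf, test {P5@t=19, P11(miss)}
    N7 x:[31/2,39/2] y:[20,71/3] z:[11,21] -> miss, prune
    N9 x:[18,41/2] y:[24,74/3] z:[-2,-1] -> miss, prune
  N5 x:[23/2,49/2] y:[38/3,16] z:[16,26] -> hit [16,16] leaf, test {P7(miss), P9(miss), P16(miss)}
  N10 x:[21/2,53/2] y:[40/3,56/3] z:[-10,0] -> miss, prune

Visited [0, 3, 4, 1, 7, 9, 5, 10]. Tests: 8 box, 2 leaf. Nearest: P5.

== RESULT ==
[0, 3, 4, 1, 7, 9, 5, 10]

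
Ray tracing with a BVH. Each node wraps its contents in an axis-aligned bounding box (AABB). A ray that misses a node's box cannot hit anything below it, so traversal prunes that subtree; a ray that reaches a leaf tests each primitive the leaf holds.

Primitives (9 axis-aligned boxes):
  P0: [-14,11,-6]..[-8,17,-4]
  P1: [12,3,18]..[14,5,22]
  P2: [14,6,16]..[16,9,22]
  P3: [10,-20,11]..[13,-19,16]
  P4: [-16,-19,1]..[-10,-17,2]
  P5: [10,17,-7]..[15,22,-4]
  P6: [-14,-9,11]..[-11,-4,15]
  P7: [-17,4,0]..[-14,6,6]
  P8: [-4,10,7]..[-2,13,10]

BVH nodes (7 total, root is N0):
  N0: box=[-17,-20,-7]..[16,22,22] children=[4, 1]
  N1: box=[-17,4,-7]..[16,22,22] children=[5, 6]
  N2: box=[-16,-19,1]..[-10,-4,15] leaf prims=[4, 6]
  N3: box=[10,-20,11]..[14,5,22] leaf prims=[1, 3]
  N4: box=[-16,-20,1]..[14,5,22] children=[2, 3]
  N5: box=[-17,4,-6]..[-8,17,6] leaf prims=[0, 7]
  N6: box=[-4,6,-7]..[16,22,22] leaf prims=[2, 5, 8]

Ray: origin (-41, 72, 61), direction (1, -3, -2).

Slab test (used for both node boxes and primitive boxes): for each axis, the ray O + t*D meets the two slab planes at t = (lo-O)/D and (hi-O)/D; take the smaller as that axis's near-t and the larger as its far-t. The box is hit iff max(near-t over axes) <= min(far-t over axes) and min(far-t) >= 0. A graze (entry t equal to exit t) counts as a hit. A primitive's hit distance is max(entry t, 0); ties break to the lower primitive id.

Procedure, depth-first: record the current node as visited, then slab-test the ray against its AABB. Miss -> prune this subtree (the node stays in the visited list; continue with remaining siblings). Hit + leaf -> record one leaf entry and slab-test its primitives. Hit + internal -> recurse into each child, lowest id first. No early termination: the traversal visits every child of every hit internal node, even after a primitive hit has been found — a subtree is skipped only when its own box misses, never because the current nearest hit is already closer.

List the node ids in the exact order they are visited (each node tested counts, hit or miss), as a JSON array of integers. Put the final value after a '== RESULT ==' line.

Traverse from the root:
N0 x:[24,57] y:[50/3,92/3] z:[39/2,34] -> hit [24,92/3], descend [1, 4]
  N1 x:[24,57] y:[50/3,68/3] z:[39/2,34] -> miss, prune
  N4 x:[25,55] y:[67/3,92/3] z:[39/2,30] -> hit [25,30], descend [2, 3]
    N2 x:[25,31] y:[76/3,91/3] z:[23,30] -> hit [76/3,30] leaf, test {P4@t=89/3, P6(miss)}
    N3 x:[51,55] y:[67/3,92/3] z:[39/2,25] -> miss, prune

Summary -> nodes [0, 1, 4, 2, 3]; box-tests=5; leaf-entries=1; first=P4

== RESULT ==
[0, 1, 4, 2, 3]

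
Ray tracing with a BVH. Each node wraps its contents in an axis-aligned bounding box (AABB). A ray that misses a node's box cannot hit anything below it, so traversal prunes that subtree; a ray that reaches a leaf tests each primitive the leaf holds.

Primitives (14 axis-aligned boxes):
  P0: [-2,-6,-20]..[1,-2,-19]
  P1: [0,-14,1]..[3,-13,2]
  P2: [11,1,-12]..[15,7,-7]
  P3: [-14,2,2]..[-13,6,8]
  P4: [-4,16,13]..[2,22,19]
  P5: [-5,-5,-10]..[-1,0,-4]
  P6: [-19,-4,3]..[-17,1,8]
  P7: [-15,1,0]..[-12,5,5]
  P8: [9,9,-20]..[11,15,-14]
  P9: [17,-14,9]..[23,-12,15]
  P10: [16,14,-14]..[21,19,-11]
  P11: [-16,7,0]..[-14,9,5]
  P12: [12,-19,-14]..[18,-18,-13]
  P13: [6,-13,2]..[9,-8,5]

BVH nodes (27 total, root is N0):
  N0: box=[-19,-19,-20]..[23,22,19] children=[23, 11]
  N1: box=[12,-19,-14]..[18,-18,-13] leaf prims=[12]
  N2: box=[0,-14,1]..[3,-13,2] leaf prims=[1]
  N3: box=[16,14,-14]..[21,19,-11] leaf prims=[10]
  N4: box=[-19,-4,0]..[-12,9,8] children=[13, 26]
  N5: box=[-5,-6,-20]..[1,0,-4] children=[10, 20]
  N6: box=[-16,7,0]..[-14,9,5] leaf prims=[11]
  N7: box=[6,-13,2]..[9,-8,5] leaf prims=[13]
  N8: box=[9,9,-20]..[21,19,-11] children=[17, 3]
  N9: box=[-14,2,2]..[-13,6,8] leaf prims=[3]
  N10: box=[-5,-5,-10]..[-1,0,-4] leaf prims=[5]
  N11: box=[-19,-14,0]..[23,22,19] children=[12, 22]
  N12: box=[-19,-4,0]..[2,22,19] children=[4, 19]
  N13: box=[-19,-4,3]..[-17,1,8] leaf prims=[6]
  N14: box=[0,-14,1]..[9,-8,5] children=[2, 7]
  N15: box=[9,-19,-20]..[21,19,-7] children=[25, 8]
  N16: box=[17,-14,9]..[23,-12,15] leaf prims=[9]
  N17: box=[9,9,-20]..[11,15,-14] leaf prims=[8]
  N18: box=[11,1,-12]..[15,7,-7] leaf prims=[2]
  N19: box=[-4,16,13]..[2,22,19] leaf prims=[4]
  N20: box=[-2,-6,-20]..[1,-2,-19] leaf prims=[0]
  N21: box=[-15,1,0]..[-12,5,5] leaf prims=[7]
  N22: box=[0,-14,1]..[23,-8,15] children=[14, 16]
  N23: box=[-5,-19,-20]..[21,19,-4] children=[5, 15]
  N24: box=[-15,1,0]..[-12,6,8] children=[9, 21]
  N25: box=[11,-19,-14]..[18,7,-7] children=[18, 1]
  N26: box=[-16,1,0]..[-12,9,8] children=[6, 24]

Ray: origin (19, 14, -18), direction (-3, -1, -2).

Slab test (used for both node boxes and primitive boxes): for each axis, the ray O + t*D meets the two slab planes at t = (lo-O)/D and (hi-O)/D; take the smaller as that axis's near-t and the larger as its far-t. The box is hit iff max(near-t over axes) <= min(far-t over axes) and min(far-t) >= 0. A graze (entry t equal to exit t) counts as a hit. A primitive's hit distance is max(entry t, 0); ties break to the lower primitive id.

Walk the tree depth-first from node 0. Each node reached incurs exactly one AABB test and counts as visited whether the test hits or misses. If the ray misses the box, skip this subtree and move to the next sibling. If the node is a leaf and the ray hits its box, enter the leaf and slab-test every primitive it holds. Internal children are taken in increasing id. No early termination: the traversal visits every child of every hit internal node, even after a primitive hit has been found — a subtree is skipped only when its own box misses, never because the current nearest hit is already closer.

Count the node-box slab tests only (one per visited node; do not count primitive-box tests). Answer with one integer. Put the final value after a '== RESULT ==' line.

Traverse from the root:
N0 x:[-4/3,38/3] y:[-8,33] z:[-37/2,1] -> hit [-4/3,1], descend [11, 23]
  N11 x:[-4/3,38/3] y:[-8,28] z:[-37/2,-9] -> miss, prune
  N23 x:[-2/3,8] y:[-5,33] z:[-7,1] -> hit [-2/3,1], descend [5, 15]
    N5 x:[6,8] y:[14,20] z:[-7,1] -> miss, prune
    N15 x:[-2/3,10/3] y:[-5,33] z:[-11/2,1] -> hit [-2/3,1], descend [8, 25]
      N8 x:[-2/3,10/3] y:[-5,5] z:[-7/2,1] -> hit [-2/3,1], descend [3, 17]
        N3 x:[-2/3,1] y:[-5,0] z:[-7/2,-2] -> miss, prune
        N17 x:[8/3,10/3] y:[-1,5] z:[-2,1] -> miss, prune
      N25 x:[1/3,8/3] y:[7,33] z:[-11/2,-2] -> miss, prune

9 AABB tests over nodes [0, 11, 23, 5, 15, 8, 3, 17, 25]; 0 leaves entered; closest miss.

== RESULT ==
9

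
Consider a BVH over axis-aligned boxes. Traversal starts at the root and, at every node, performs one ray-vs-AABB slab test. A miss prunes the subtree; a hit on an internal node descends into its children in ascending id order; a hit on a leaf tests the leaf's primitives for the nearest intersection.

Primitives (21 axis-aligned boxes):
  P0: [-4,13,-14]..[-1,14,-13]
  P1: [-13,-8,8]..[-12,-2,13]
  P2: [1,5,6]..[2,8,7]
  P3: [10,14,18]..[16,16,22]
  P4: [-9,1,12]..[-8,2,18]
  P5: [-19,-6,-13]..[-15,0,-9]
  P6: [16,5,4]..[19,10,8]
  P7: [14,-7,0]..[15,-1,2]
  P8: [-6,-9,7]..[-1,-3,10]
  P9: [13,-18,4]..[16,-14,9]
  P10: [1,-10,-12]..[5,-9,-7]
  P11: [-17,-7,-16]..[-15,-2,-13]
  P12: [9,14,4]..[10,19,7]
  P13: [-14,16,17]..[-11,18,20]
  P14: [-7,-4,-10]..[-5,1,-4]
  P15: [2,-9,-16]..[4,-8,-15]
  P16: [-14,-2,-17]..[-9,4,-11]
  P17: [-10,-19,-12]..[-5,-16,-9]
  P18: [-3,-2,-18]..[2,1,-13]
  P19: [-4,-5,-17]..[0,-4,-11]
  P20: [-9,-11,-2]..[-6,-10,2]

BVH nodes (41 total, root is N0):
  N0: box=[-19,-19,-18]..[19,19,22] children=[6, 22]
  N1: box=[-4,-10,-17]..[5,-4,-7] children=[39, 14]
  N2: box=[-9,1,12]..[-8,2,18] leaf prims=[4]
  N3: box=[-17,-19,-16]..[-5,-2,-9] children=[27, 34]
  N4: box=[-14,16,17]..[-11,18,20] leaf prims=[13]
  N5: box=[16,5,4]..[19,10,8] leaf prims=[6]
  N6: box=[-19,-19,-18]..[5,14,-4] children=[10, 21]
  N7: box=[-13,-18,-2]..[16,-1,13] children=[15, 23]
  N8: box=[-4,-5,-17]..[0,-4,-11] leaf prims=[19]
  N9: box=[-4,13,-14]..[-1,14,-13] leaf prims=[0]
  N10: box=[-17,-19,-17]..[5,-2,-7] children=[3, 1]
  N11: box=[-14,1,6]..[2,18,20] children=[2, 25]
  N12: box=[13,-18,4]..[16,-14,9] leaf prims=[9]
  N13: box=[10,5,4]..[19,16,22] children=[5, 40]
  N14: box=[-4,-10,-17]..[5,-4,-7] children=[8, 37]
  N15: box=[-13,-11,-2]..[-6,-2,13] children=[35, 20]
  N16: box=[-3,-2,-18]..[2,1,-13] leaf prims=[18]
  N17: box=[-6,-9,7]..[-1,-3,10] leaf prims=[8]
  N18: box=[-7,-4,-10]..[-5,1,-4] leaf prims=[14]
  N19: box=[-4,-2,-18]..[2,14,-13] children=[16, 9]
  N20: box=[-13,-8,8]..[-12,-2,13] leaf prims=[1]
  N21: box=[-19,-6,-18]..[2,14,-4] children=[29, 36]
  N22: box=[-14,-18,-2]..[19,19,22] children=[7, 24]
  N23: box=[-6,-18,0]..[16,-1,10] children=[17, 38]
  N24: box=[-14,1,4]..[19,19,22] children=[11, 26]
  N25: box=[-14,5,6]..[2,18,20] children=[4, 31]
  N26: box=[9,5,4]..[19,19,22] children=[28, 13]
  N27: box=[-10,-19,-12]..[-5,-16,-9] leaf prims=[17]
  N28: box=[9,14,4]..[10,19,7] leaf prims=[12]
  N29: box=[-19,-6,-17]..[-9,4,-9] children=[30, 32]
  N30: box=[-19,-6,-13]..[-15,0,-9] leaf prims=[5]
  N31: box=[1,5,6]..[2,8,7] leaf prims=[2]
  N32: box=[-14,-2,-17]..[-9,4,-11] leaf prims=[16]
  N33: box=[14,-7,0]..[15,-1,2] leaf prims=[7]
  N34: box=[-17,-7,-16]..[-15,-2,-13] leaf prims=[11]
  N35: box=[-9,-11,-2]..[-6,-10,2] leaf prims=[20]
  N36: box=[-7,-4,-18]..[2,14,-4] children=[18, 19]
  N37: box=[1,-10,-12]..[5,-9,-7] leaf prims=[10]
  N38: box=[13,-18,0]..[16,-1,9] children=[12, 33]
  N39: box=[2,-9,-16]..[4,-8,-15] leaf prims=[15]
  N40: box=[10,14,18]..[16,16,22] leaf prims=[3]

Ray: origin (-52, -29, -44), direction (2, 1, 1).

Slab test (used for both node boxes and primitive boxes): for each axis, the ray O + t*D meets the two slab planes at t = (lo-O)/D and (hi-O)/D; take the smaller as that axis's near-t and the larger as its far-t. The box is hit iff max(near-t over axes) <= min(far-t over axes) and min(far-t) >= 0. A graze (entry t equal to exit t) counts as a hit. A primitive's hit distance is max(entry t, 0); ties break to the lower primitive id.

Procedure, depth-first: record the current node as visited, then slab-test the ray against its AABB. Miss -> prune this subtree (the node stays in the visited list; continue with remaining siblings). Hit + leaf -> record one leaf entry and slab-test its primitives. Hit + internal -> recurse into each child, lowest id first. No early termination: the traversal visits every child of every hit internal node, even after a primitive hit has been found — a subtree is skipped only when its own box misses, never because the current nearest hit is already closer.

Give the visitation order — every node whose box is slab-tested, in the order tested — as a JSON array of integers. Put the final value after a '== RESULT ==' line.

Walk:
N0 x:[33/2,71/2] y:[10,48] z:[26,66] -> hit [26,71/2], descend [6, 22]
  N6 x:[33/2,57/2] y:[10,43] z:[26,40] -> hit [26,57/2], descend [10, 21]
    N10 x:[35/2,57/2] y:[10,27] z:[27,37] -> hit [27,27], descend [1, 3]
      N1 x:[24,57/2] y:[19,25] z:[27,37] -> miss, prune
      N3 x:[35/2,47/2] y:[10,27] z:[28,35] -> miss, prune
    N21 x:[33/2,27] y:[23,43] z:[26,40] -> hit [26,27], descend [29, 36]
      N29 x:[33/2,43/2] y:[23,33] z:[27,35] -> miss, prune
      N36 x:[45/2,27] y:[25,43] z:[26,40] -> hit [26,27], descend [18, 19]
        N18 x:[45/2,47/2] y:[25,30] z:[34,40] -> miss, prune
        N19 x:[24,27] y:[27,43] z:[26,31] -> hit [27,27], descend [9, 16]
          N9 x:[24,51/2] y:[42,43] z:[30,31] -> miss, prune
          N16 x:[49/2,27] y:[27,30] z:[26,31] -> hit [27,27] leaf, test {P18@t=27}
  N22 x:[19,71/2] y:[11,48] z:[42,66] -> miss, prune

Summary -> nodes [0, 6, 10, 1, 3, 21, 29, 36, 18, 19, 9, 16, 22]; box-tests=13; leaf-entries=1; first=P18

== RESULT ==
[0, 6, 10, 1, 3, 21, 29, 36, 18, 19, 9, 16, 22]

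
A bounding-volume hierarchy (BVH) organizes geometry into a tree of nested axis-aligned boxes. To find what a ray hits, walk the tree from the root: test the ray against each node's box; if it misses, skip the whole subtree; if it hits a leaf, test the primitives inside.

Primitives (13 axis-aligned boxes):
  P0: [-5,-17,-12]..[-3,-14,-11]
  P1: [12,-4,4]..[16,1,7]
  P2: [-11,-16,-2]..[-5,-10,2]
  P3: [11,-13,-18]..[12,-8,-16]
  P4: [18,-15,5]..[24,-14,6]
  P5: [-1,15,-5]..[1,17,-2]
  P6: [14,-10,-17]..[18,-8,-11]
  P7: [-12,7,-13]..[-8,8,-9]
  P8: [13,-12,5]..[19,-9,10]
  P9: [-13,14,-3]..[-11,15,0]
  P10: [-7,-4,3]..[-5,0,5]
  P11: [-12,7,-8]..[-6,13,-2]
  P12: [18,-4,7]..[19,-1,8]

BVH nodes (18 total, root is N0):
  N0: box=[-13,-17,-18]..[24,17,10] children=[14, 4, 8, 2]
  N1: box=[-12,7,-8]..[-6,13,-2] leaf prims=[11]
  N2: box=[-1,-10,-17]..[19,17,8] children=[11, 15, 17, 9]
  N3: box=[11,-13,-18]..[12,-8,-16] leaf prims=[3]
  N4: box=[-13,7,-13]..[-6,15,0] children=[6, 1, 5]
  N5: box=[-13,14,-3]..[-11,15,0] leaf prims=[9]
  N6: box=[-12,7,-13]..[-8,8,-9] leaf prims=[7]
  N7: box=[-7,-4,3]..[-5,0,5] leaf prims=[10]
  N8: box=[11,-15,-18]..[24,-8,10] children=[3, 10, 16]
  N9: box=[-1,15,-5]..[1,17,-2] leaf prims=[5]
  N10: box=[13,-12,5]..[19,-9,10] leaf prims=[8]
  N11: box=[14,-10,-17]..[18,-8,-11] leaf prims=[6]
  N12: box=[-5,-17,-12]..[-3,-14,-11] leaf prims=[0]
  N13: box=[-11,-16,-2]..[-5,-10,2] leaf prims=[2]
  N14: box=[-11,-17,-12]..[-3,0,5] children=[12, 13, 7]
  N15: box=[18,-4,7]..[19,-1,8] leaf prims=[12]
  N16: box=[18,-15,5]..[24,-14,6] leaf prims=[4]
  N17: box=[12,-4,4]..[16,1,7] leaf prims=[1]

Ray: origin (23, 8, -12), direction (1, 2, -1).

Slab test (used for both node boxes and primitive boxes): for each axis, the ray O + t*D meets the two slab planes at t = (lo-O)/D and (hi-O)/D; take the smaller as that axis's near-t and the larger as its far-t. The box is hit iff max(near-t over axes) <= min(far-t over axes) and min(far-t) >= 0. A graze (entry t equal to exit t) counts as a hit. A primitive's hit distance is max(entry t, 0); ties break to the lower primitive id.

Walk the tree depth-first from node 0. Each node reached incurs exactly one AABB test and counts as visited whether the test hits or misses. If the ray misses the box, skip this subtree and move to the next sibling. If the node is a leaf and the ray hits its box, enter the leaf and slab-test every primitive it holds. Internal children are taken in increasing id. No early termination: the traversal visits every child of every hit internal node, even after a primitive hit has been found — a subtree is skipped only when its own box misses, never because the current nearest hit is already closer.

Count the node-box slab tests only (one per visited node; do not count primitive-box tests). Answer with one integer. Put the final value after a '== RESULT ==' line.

Traverse from the root:
N0 x:[-36,1] y:[-25/2,9/2] z:[-22,6] -> hit [-25/2,1], descend [2, 4, 8, 14]
  N2 x:[-24,-4] y:[-9,9/2] z:[-20,5] -> miss, prune
  N4 x:[-36,-29] y:[-1/2,7/2] z:[-12,1] -> miss, prune
  N8 x:[-12,1] y:[-23/2,-8] z:[-22,6] -> miss, prune
  N14 x:[-34,-26] y:[-25/2,-4] z:[-17,0] -> miss, prune

Summary -> nodes [0, 2, 4, 8, 14]; box-tests=5; leaf-entries=0; first=miss

== RESULT ==
5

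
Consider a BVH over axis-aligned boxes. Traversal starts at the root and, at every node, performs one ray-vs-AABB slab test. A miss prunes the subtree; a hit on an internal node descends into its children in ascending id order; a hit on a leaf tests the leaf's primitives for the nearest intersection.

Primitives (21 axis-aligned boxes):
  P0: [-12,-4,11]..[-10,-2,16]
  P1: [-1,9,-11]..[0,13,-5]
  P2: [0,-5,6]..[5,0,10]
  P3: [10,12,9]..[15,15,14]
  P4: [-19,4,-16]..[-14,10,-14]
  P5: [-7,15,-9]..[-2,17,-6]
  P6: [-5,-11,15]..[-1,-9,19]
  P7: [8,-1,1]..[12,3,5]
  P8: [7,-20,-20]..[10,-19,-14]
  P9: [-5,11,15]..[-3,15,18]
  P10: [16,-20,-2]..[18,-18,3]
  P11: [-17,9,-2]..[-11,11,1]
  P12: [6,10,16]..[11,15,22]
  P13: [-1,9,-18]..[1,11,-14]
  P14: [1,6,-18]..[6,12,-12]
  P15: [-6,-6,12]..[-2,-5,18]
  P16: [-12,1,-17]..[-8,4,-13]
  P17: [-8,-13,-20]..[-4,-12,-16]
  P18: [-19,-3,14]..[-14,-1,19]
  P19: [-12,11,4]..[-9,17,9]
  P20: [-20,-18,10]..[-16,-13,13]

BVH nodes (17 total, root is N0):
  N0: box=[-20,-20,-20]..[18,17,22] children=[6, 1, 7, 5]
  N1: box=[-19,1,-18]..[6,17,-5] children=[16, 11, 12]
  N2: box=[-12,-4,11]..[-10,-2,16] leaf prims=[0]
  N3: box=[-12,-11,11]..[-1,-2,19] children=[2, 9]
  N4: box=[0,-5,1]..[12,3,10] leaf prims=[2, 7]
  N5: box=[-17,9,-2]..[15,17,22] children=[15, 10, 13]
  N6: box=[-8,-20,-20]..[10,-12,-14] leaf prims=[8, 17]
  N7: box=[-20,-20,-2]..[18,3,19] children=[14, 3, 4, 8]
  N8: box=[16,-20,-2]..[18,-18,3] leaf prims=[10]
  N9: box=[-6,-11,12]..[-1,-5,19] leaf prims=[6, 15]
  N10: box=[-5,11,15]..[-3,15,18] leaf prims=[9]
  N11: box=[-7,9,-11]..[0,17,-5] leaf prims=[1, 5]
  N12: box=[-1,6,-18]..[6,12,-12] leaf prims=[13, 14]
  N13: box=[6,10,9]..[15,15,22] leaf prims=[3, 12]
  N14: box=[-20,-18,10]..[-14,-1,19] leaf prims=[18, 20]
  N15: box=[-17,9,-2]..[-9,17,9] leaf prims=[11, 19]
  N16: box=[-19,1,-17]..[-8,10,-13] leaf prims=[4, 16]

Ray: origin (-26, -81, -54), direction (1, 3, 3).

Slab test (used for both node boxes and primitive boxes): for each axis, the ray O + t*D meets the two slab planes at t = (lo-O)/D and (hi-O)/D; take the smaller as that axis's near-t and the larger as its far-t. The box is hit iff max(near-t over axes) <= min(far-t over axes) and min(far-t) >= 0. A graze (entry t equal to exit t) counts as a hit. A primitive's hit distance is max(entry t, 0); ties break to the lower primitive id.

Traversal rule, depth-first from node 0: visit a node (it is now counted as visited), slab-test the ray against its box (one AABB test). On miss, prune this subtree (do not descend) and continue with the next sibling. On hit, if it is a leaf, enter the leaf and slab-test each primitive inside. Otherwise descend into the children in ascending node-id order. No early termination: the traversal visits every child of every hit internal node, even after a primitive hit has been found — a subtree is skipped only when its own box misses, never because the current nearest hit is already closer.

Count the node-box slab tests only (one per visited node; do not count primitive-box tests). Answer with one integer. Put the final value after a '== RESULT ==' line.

Trace the traversal:
N0 x:[6,44] y:[61/3,98/3] z:[34/3,76/3] -> hit [61/3,76/3], descend [1, 5, 6, 7]
  N1 x:[7,32] y:[82/3,98/3] z:[12,49/3] -> miss, prune
  N5 x:[9,41] y:[30,98/3] z:[52/3,76/3] -> miss, prune
  N6 x:[18,36] y:[61/3,23] z:[34/3,40/3] -> miss, prune
  N7 x:[6,44] y:[61/3,28] z:[52/3,73/3] -> hit [61/3,73/3], descend [3, 4, 8, 14]
    N3 x:[14,25] y:[70/3,79/3] z:[65/3,73/3] -> hit [70/3,73/3], descend [2, 9]
      N2 x:[14,16] y:[77/3,79/3] z:[65/3,70/3] -> miss, prune
      N9 x:[20,25] y:[70/3,76/3] z:[22,73/3] -> hit [70/3,73/3] leaf, test {P6@t=70/3, P15(miss)}
    N4 x:[26,38] y:[76/3,28] z:[55/3,64/3] -> miss, prune
    N8 x:[42,44] y:[61/3,21] z:[52/3,19] -> miss, prune
    N14 x:[6,12] y:[21,80/3] z:[64/3,73/3] -> miss, prune

Visited [0, 1, 5, 6, 7, 3, 2, 9, 4, 8, 14]. Tests: 11 box, 1 leaf. Nearest: P6.

== RESULT ==
11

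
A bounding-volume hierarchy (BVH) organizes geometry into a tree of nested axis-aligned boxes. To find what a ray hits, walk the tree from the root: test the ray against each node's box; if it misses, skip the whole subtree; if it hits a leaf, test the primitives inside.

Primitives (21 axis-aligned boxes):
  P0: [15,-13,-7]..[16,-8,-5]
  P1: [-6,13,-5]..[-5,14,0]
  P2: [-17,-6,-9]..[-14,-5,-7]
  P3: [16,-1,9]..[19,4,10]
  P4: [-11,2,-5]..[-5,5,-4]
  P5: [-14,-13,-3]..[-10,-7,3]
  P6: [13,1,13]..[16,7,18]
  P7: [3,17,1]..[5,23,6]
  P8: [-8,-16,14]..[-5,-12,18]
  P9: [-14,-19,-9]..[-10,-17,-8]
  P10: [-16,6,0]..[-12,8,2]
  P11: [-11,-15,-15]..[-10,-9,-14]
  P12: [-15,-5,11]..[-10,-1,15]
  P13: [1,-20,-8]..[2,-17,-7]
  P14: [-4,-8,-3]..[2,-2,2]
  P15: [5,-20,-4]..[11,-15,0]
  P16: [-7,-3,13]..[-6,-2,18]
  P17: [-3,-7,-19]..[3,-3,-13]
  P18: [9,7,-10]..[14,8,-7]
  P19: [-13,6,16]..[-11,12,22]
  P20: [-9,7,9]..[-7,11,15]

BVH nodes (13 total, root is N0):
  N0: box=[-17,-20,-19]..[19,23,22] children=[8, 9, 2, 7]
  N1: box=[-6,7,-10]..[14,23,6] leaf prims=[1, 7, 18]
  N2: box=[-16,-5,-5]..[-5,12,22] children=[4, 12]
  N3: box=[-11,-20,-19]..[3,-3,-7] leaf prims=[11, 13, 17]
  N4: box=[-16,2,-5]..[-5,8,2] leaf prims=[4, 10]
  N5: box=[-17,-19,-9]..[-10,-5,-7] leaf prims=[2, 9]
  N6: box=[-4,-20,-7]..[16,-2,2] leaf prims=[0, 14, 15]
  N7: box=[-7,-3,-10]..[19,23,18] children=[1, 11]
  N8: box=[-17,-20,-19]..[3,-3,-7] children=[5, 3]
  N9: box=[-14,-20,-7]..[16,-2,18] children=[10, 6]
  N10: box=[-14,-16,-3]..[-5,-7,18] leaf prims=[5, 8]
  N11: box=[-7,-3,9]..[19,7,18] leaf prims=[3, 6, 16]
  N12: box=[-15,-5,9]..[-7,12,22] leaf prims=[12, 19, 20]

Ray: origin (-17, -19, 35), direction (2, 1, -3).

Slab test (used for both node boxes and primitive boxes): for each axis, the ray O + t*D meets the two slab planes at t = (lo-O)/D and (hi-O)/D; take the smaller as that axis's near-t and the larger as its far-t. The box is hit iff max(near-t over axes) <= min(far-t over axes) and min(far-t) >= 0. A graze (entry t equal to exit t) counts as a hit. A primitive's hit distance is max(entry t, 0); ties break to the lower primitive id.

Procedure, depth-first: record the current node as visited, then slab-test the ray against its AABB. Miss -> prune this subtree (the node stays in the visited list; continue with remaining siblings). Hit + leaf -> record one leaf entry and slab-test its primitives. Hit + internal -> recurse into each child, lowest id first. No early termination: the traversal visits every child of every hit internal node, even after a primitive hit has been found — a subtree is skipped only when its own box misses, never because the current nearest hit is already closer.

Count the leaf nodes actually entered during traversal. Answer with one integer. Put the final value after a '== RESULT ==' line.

Trace the traversal:
N0 x:[0,18] y:[-1,42] z:[13/3,18] -> hit [13/3,18], descend [2, 7, 8, 9]
  N2 x:[1/2,6] y:[14,31] z:[13/3,40/3] -> miss, prune
  N7 x:[5,18] y:[16,42] z:[17/3,15] -> miss, prune
  N8 x:[0,10] y:[-1,16] z:[14,18] -> miss, prune
  N9 x:[3/2,33/2] y:[-1,17] z:[17/3,14] -> hit [17/3,14], descend [6, 10]
    N6 x:[13/2,33/2] y:[-1,17] z:[11,14] -> hit [11,14] leaf, test {P0(miss), P14(miss), P15(miss)}
    N10 x:[3/2,6] y:[3,12] z:[17/3,38/3] -> hit [17/3,6] leaf, test {P5(miss), P8@t=17/3}

Summary -> nodes [0, 2, 7, 8, 9, 6, 10]; box-tests=7; leaf-entries=2; first=P8

== RESULT ==
2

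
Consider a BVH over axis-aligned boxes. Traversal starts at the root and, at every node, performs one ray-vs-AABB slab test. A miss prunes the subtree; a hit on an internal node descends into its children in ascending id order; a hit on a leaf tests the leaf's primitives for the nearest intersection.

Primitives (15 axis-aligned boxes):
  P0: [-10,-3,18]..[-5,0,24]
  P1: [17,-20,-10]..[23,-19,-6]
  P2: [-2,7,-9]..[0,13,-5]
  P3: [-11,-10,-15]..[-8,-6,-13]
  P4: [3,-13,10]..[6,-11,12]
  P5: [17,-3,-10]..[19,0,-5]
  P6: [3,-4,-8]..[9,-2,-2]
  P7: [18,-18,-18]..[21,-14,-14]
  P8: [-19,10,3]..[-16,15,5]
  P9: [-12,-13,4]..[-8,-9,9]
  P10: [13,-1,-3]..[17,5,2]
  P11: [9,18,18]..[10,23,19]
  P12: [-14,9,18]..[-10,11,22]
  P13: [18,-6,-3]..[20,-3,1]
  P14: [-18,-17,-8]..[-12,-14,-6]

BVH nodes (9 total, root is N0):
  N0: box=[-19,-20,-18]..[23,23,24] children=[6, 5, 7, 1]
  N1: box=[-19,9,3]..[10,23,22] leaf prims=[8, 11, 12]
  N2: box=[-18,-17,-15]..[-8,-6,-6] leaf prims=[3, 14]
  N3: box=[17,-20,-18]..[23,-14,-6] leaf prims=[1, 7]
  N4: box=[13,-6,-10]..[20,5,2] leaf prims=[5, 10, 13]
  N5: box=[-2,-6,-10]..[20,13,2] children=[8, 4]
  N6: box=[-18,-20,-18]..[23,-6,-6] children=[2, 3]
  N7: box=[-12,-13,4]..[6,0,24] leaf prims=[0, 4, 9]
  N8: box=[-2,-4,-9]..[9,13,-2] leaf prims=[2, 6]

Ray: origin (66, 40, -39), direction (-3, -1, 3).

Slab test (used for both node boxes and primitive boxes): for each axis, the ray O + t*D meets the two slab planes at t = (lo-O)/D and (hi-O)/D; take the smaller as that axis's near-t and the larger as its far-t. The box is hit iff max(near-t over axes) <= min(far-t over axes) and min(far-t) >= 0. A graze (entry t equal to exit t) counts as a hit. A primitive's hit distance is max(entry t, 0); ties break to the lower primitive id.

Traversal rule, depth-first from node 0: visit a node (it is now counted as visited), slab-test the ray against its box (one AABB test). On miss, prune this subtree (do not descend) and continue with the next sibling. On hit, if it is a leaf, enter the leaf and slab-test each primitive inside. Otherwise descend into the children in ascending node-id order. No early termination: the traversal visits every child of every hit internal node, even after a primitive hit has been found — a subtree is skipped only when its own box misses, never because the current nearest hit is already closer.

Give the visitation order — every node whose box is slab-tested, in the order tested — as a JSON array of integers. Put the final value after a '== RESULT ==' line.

Trace the traversal:
N0 x:[43/3,85/3] y:[17,60] z:[7,21] -> hit [17,21], descend [1, 5, 6, 7]
  N1 x:[56/3,85/3] y:[17,31] z:[14,61/3] -> hit [56/3,61/3] leaf, test {P8(miss), P11@t=19, P12(miss)}
  N5 x:[46/3,68/3] y:[27,46] z:[29/3,41/3] -> miss, prune
  N6 x:[43/3,28] y:[46,60] z:[7,11] -> miss, prune
  N7 x:[20,26] y:[40,53] z:[43/3,21] -> miss, prune

order=[0, 1, 5, 6, 7]  |boxes|=5  |leaves|=1  hit=P11

== RESULT ==
[0, 1, 5, 6, 7]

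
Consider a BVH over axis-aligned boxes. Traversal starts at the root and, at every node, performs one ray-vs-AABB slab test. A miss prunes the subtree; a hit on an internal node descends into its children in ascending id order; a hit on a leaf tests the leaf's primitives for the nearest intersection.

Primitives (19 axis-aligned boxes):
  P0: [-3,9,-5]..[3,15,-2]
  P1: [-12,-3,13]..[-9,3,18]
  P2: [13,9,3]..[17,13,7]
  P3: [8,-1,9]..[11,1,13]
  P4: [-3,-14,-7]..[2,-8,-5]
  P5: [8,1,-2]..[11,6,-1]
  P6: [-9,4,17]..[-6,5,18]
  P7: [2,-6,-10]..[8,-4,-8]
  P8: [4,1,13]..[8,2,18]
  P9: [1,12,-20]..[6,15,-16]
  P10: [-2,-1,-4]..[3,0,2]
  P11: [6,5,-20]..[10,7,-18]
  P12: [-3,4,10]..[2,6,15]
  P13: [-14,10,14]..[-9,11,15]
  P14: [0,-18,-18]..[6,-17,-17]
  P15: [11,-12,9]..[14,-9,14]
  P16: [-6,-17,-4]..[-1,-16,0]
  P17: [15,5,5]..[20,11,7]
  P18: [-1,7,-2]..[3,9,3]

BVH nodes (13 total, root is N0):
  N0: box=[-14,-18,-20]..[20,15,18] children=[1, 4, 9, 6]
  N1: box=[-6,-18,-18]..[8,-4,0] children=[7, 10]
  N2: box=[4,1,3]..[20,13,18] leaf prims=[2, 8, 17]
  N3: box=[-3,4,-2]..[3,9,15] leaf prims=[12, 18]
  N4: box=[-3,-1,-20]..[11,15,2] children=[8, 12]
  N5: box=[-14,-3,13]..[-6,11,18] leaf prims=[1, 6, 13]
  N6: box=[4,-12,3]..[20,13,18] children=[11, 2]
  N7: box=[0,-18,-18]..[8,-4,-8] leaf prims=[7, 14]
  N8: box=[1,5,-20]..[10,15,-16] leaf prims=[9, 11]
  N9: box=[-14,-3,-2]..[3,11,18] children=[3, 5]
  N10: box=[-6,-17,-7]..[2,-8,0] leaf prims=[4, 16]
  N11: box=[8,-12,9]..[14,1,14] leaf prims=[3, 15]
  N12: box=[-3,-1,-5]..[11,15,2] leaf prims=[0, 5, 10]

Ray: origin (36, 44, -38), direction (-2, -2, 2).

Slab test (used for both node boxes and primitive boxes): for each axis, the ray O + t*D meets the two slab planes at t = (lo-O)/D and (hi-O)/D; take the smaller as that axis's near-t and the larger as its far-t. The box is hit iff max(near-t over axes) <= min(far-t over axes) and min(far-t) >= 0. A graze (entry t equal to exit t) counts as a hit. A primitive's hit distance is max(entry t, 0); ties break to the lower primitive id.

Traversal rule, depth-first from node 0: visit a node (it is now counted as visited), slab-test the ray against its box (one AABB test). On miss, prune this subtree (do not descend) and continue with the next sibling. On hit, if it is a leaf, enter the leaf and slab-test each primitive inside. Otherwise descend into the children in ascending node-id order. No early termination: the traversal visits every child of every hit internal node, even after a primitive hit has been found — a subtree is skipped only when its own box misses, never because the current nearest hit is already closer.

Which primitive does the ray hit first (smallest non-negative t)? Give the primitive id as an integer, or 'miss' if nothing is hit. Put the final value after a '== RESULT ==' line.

Trace the traversal:
N0 x:[8,25] y:[29/2,31] z:[9,28] -> hit [29/2,25], descend [1, 4, 6, 9]
  N1 x:[14,21] y:[24,31] z:[10,19] -> miss, prune
  N4 x:[25/2,39/2] y:[29/2,45/2] z:[9,20] -> hit [29/2,39/2], descend [8, 12]
    N8 x:[13,35/2] y:[29/2,39/2] z:[9,11] -> miss, prune
    N12 x:[25/2,39/2] y:[29/2,45/2] z:[33/2,20] -> hit [33/2,39/2] leaf, test {P0@t=33/2, P5(miss), P10(miss)}
  N6 x:[8,16] y:[31/2,28] z:[41/2,28] -> miss, prune
  N9 x:[33/2,25] y:[33/2,47/2] z:[18,28] -> hit [18,47/2], descend [3, 5]
    N3 x:[33/2,39/2] y:[35/2,20] z:[18,53/2] -> hit [18,39/2] leaf, test {P12(miss), P18@t=18}
    N5 x:[21,25] y:[33/2,47/2] z:[51/2,28] -> miss, prune

Summary -> nodes [0, 1, 4, 8, 12, 6, 9, 3, 5]; box-tests=9; leaf-entries=2; first=P0

== RESULT ==
0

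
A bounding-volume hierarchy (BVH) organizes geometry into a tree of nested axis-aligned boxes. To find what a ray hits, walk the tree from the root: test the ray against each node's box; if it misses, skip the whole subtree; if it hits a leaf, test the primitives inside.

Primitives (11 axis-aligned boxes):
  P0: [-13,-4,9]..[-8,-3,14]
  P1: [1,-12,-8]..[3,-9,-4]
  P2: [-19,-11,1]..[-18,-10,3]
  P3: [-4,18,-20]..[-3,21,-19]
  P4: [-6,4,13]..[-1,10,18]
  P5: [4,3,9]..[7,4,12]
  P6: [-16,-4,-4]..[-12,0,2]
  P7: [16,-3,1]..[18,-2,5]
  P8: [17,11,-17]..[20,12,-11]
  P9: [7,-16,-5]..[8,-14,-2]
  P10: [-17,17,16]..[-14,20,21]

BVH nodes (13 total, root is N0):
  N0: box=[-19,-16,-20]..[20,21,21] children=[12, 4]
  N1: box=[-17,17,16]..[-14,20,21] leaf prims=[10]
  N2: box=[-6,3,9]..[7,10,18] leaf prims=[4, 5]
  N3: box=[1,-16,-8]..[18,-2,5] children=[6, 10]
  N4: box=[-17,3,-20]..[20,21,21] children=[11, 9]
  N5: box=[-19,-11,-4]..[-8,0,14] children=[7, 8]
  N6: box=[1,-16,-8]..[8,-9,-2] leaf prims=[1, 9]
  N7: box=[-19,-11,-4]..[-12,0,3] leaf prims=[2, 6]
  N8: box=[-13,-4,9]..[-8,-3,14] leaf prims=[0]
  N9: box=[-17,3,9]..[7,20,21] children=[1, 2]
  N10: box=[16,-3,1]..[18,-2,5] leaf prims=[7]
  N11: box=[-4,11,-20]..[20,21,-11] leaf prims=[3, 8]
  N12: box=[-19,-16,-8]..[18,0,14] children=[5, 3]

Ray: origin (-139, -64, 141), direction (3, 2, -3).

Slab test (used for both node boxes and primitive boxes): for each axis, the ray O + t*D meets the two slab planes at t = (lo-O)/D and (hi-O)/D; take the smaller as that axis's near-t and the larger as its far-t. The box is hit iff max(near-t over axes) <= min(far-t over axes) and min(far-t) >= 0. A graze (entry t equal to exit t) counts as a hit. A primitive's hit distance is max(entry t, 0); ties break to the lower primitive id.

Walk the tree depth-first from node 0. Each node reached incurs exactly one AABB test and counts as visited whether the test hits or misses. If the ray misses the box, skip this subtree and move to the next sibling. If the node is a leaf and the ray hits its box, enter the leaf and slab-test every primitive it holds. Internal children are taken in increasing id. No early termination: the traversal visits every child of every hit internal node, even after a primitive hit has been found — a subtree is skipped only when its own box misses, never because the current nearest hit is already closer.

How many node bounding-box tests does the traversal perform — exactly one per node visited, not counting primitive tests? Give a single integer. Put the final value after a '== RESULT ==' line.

Traverse from the root:
N0 x:[40,53] y:[24,85/2] z:[40,161/3] -> hit [40,85/2], descend [4, 12]
  N4 x:[122/3,53] y:[67/2,85/2] z:[40,161/3] -> hit [122/3,85/2], descend [9, 11]
    N9 x:[122/3,146/3] y:[67/2,42] z:[40,44] -> hit [122/3,42], descend [1, 2]
      N1 x:[122/3,125/3] y:[81/2,42] z:[40,125/3] -> hit [122/3,125/3] leaf, test {P10@t=122/3}
      N2 x:[133/3,146/3] y:[67/2,37] z:[41,44] -> miss, prune
    N11 x:[45,53] y:[75/2,85/2] z:[152/3,161/3] -> miss, prune
  N12 x:[40,157/3] y:[24,32] z:[127/3,149/3] -> miss, prune

Visited [0, 4, 9, 1, 2, 11, 12]. Tests: 7 box, 1 leaf. Nearest: P10.

== RESULT ==
7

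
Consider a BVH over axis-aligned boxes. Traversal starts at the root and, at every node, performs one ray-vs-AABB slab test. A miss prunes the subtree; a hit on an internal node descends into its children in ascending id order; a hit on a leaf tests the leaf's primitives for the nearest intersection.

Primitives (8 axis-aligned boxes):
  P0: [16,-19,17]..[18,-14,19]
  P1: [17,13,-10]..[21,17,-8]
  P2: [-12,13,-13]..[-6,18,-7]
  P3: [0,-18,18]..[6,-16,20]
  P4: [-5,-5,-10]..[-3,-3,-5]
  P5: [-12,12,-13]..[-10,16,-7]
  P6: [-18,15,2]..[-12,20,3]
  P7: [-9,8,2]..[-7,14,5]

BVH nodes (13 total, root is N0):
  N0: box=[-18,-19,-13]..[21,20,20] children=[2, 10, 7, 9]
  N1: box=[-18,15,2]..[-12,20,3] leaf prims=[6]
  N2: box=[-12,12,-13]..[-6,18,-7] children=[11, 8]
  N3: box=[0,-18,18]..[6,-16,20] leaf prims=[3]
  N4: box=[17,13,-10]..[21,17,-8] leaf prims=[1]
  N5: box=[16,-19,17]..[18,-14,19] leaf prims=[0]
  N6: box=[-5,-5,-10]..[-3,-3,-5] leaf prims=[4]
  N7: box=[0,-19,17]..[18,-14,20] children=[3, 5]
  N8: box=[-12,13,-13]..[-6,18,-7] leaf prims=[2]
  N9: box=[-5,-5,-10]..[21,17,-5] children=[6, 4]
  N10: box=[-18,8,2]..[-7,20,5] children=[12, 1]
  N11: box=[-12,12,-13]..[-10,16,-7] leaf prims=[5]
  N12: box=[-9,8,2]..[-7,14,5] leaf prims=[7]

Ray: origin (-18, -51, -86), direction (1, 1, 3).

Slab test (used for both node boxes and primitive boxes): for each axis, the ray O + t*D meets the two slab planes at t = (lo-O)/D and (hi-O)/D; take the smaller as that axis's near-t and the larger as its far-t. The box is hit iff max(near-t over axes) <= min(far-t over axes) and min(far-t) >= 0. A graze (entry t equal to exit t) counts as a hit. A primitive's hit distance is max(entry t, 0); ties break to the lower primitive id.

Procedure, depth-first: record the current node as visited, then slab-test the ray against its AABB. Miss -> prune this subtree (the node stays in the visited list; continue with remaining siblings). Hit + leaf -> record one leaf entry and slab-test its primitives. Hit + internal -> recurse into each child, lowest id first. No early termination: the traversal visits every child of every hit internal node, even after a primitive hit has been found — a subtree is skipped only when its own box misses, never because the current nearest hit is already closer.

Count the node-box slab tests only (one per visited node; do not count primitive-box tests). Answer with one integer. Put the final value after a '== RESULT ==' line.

Trace the traversal:
N0 x:[0,39] y:[32,71] z:[73/3,106/3] -> hit [32,106/3], descend [2, 7, 9, 10]
  N2 x:[6,12] y:[63,69] z:[73/3,79/3] -> miss, prune
  N7 x:[18,36] y:[32,37] z:[103/3,106/3] -> hit [103/3,106/3], descend [3, 5]
    N3 x:[18,24] y:[33,35] z:[104/3,106/3] -> miss, prune
    N5 x:[34,36] y:[32,37] z:[103/3,35] -> hit [103/3,35] leaf, test {P0@t=103/3}
  N9 x:[13,39] y:[46,68] z:[76/3,27] -> miss, prune
  N10 x:[0,11] y:[59,71] z:[88/3,91/3] -> miss, prune

7 AABB tests over nodes [0, 2, 7, 3, 5, 9, 10]; 1 leaf entered; closest P0.

== RESULT ==
7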